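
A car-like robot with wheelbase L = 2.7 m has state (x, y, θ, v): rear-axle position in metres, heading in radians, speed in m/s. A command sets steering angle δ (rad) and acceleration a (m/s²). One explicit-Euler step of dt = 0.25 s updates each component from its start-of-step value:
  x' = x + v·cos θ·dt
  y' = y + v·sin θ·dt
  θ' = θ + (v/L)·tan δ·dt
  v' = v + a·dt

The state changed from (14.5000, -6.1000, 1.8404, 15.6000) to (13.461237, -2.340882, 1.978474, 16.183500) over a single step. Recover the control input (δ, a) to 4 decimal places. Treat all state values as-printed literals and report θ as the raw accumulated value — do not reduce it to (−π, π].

δ = 0.0953, a = 2.3340

a = (v'−v)/dt = (0.583500)/0.25 = 2.3340
Δθ = θ'−θ = 0.138074;  (v·dt/L) = 15.6000·0.25/2.7 = 1.444444
tan δ = Δθ·L/(v·dt) = 0.095590  →  δ = 0.0953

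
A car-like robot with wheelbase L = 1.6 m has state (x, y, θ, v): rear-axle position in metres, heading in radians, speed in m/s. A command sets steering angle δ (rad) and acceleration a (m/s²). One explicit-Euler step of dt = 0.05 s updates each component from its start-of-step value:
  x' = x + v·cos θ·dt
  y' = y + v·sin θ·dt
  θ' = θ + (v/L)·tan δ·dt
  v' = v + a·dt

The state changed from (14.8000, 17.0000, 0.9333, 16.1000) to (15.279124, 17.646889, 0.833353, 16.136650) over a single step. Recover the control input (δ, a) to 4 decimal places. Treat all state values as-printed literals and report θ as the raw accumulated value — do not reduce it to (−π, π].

a = (v'−v)/dt = (0.036650)/0.05 = 0.7330
Δθ = θ'−θ = -0.099947;  (v·dt/L) = 16.1000·0.05/1.6 = 0.503125
tan δ = Δθ·L/(v·dt) = -0.198652  →  δ = -0.1961

δ = -0.1961, a = 0.7330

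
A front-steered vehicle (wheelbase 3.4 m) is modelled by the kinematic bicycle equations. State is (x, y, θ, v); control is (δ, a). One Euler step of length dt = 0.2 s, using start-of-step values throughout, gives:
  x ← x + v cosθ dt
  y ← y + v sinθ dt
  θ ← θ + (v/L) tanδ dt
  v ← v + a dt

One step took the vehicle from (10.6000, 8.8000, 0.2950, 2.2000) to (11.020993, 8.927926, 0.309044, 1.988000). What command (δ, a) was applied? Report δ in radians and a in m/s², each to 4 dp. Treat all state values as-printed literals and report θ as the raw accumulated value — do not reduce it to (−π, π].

δ = 0.1081, a = -1.0600

a = (v'−v)/dt = (-0.212000)/0.2 = -1.0600
Δθ = θ'−θ = 0.014044;  (v·dt/L) = 2.2000·0.2/3.4 = 0.129412
tan δ = Δθ·L/(v·dt) = 0.108522  →  δ = 0.1081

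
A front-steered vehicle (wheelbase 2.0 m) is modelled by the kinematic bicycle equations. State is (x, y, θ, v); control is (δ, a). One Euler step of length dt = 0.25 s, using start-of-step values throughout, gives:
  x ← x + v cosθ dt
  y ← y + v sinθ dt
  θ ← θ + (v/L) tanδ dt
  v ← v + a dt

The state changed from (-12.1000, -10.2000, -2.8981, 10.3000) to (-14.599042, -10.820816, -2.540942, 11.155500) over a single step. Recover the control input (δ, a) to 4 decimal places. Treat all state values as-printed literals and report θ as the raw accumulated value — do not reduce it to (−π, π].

δ = 0.2706, a = 3.4220

a = (v'−v)/dt = (0.855500)/0.25 = 3.4220
Δθ = θ'−θ = 0.357158;  (v·dt/L) = 10.3000·0.25/2.0 = 1.287500
tan δ = Δθ·L/(v·dt) = 0.277404  →  δ = 0.2706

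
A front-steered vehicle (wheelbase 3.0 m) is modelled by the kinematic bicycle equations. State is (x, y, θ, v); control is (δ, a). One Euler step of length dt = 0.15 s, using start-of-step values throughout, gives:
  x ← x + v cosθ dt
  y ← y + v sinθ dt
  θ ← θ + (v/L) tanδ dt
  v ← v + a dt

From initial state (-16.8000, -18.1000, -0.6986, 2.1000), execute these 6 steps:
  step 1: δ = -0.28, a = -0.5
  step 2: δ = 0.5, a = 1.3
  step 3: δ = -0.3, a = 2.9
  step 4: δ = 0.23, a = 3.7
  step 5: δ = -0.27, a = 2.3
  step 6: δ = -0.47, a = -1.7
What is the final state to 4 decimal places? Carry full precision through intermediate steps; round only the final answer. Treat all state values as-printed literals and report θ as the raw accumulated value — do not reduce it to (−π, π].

(-14.9934, -19.6251, -0.8114, 3.3000)

after step 1 (δ=-0.28, a=-0.5): (-16.558791, -18.302591, -0.728793, 2.025000)
after step 2 (δ=0.5, a=1.3): (-16.332200, -18.504879, -0.673480, 2.220000)
after step 3 (δ=-0.3, a=2.9): (-16.071908, -18.712575, -0.707816, 2.655000)
after step 4 (δ=0.23, a=3.7): (-15.769325, -18.971508, -0.676734, 3.210000)
after step 5 (δ=-0.27, a=2.3): (-15.393937, -19.273047, -0.721154, 3.555000)
after step 6 (δ=-0.47, a=-1.7): (-14.993442, -19.625126, -0.811444, 3.300000)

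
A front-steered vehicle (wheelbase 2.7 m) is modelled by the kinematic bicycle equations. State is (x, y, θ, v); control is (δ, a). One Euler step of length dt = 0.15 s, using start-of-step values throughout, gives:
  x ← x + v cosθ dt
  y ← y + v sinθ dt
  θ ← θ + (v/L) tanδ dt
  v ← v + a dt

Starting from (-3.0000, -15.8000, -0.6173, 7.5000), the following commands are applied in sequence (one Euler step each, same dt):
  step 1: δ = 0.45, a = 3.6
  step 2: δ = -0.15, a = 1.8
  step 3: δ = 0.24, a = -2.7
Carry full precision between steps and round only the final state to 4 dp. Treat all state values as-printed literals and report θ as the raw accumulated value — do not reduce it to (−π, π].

after step 1 (δ=0.45, a=3.6): (-2.082625, -16.451190, -0.416027, 8.040000)
after step 2 (δ=-0.15, a=1.8): (-0.979495, -16.938570, -0.483534, 8.310000)
after step 3 (δ=0.24, a=-2.7): (0.124103, -17.518082, -0.370557, 7.905000)

(0.1241, -17.5181, -0.3706, 7.9050)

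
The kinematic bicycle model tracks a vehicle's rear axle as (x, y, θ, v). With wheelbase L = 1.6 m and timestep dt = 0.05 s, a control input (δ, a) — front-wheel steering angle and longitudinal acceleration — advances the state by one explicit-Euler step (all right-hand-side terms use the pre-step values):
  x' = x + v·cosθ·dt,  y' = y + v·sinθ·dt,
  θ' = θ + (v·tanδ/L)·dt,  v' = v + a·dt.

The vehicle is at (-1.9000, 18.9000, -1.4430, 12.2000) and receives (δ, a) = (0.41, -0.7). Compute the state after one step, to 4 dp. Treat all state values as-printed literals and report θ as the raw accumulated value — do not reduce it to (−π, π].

x' = -1.9000 + 12.2000·cos(-1.4430)·0.05 = -1.8223
y' = 18.9000 + 12.2000·sin(-1.4430)·0.05 = 18.2950
θ' = -1.4430 + (12.2000/1.6)·tan(0.41)·0.05 = -1.2773
v' = 12.2000 − 0.7000·0.05 = 12.1650

(-1.8223, 18.2950, -1.2773, 12.1650)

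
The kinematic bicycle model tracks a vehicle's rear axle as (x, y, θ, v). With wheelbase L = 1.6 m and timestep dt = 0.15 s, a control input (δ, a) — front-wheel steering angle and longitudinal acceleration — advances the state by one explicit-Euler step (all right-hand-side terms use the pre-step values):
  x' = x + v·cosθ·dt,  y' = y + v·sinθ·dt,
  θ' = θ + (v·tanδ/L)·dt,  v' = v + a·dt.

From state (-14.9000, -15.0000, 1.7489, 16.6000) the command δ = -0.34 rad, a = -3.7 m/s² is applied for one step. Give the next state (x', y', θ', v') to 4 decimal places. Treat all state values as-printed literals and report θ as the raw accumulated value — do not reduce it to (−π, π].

(-15.3411, -12.5494, 1.1984, 16.0450)

x' = -14.9000 + 16.6000·cos(1.7489)·0.15 = -15.3411
y' = -15.0000 + 16.6000·sin(1.7489)·0.15 = -12.5494
θ' = 1.7489 + (16.6000/1.6)·tan(-0.34)·0.15 = 1.1984
v' = 16.6000 − 3.7000·0.15 = 16.0450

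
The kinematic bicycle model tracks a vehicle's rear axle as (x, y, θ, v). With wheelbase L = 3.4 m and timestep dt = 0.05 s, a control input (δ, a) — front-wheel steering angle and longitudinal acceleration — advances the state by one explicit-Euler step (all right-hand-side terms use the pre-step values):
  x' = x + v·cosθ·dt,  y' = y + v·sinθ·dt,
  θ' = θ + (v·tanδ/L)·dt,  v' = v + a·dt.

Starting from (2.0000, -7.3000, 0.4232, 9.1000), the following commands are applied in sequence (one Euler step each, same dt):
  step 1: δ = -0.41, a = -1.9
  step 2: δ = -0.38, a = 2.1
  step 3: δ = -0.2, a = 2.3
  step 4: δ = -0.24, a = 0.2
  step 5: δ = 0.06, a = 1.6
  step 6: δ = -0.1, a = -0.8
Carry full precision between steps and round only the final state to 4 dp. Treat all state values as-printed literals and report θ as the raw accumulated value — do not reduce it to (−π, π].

after step 1 (δ=-0.41, a=-1.9): (2.414860, -7.113140, 0.365036, 9.005000)
after step 2 (δ=-0.38, a=2.1): (2.835443, -6.952409, 0.312143, 9.110000)
after step 3 (δ=-0.2, a=2.3): (3.268932, -6.812525, 0.284986, 9.225000)
after step 4 (δ=-0.24, a=0.2): (3.711578, -6.682848, 0.251787, 9.235000)
after step 5 (δ=0.06, a=1.6): (4.158768, -6.567809, 0.259946, 9.315000)
after step 6 (δ=-0.1, a=-0.8): (4.608871, -6.448098, 0.246201, 9.275000)

(4.6089, -6.4481, 0.2462, 9.2750)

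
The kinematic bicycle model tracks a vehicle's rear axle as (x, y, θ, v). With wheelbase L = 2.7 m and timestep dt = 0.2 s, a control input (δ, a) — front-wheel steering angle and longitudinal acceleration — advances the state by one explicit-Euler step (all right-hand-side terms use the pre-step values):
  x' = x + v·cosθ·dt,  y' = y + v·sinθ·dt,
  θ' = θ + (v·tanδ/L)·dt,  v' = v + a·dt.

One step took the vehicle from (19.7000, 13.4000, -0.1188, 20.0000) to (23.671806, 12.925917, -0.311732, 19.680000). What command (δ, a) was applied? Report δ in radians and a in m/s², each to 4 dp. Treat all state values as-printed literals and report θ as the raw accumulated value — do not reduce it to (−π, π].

δ = -0.1295, a = -1.6000

a = (v'−v)/dt = (-0.320000)/0.2 = -1.6000
Δθ = θ'−θ = -0.192932;  (v·dt/L) = 20.0000·0.2/2.7 = 1.481481
tan δ = Δθ·L/(v·dt) = -0.130229  →  δ = -0.1295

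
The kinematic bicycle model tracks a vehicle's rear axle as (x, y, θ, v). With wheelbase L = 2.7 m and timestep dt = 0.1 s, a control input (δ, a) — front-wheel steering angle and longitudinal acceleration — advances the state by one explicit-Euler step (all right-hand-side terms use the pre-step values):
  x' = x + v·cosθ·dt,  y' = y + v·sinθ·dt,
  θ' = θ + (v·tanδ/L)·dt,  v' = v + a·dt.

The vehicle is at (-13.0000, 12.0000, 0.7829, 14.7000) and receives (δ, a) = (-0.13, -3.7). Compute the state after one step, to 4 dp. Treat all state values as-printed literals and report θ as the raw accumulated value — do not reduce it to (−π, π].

x' = -13.0000 + 14.7000·cos(0.7829)·0.1 = -11.9580
y' = 12.0000 + 14.7000·sin(0.7829)·0.1 = 13.0368
θ' = 0.7829 + (14.7000/2.7)·tan(-0.13)·0.1 = 0.7117
v' = 14.7000 − 3.7000·0.1 = 14.3300

(-11.9580, 13.0368, 0.7117, 14.3300)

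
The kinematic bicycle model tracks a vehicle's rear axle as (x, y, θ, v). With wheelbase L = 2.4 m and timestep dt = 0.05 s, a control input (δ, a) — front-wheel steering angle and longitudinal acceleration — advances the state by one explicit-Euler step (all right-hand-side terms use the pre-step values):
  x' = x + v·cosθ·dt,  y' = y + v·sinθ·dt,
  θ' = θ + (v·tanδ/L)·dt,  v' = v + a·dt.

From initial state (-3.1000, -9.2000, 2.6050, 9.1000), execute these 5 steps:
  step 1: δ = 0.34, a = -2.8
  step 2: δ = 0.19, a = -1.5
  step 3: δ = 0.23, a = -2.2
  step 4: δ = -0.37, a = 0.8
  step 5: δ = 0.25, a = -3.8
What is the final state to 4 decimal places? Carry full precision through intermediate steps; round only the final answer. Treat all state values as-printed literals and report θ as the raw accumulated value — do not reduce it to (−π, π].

after step 1 (δ=0.34, a=-2.8): (-3.491052, -8.967399, 2.672063, 8.960000)
after step 2 (δ=0.19, a=-1.5): (-3.890570, -8.764694, 2.707962, 8.885000)
after step 3 (δ=0.23, a=-2.2): (-4.293703, -8.578034, 2.751303, 8.775000)
after step 4 (δ=-0.37, a=0.8): (-4.699459, -8.411109, 2.680397, 8.815000)
after step 5 (δ=0.25, a=-3.8): (-5.094160, -8.214967, 2.727289, 8.625000)

(-5.0942, -8.2150, 2.7273, 8.6250)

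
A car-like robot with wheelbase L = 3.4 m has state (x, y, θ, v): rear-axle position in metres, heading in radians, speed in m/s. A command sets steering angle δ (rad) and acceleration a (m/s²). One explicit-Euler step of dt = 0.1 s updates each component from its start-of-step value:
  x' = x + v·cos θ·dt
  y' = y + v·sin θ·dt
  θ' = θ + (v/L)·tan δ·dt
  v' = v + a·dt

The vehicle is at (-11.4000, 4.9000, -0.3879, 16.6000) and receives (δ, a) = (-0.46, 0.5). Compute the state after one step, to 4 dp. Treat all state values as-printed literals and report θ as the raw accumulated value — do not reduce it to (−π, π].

(-9.8633, 4.2721, -0.6298, 16.6500)

x' = -11.4000 + 16.6000·cos(-0.3879)·0.1 = -9.8633
y' = 4.9000 + 16.6000·sin(-0.3879)·0.1 = 4.2721
θ' = -0.3879 + (16.6000/3.4)·tan(-0.46)·0.1 = -0.6298
v' = 16.6000 + 0.5000·0.1 = 16.6500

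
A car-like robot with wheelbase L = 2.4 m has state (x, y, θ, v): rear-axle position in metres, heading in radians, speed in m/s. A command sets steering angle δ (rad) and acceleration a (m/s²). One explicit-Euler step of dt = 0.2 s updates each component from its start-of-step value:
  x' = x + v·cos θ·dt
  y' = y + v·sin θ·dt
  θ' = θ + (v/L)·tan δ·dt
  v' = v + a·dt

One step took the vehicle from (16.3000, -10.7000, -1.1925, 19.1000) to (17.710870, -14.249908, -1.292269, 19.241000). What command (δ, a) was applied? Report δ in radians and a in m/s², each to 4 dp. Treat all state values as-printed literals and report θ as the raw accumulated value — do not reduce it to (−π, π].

δ = -0.0626, a = 0.7050

a = (v'−v)/dt = (0.141000)/0.2 = 0.7050
Δθ = θ'−θ = -0.099769;  (v·dt/L) = 19.1000·0.2/2.4 = 1.591667
tan δ = Δθ·L/(v·dt) = -0.062682  →  δ = -0.0626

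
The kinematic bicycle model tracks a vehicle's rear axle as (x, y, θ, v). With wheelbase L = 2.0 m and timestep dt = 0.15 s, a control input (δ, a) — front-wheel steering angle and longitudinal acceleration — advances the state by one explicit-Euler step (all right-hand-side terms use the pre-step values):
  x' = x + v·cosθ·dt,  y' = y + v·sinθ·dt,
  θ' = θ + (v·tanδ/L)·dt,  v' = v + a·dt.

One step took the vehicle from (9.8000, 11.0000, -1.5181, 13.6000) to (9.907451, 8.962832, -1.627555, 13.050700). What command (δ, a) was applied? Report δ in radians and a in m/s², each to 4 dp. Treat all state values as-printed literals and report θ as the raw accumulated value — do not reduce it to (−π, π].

δ = -0.1069, a = -3.6620

a = (v'−v)/dt = (-0.549300)/0.15 = -3.6620
Δθ = θ'−θ = -0.109455;  (v·dt/L) = 13.6000·0.15/2.0 = 1.020000
tan δ = Δθ·L/(v·dt) = -0.107309  →  δ = -0.1069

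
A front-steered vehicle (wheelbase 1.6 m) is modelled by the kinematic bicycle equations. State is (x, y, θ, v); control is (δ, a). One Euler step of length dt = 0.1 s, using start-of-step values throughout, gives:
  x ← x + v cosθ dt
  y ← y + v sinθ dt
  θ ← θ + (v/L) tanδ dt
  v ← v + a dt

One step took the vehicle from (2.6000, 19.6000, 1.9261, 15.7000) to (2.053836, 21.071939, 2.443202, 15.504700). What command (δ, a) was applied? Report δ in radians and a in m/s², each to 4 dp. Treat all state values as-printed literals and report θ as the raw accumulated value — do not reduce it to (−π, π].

a = (v'−v)/dt = (-0.195300)/0.1 = -1.9530
Δθ = θ'−θ = 0.517102;  (v·dt/L) = 15.7000·0.1/1.6 = 0.981250
tan δ = Δθ·L/(v·dt) = 0.526983  →  δ = 0.4850

δ = 0.4850, a = -1.9530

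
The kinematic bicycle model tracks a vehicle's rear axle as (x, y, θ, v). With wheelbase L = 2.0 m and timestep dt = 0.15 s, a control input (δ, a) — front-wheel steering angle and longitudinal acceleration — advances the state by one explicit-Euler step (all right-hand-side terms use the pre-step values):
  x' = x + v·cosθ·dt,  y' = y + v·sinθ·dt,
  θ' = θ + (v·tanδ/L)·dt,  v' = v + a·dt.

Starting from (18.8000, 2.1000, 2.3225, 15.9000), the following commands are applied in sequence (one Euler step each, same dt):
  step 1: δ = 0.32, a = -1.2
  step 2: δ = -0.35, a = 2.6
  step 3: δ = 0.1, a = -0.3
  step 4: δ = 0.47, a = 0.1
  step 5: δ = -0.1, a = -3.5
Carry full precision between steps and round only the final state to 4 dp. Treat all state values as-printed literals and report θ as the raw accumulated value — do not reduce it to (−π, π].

(9.2498, 8.5381, 2.8996, 15.5550)

after step 1 (δ=0.32, a=-1.2): (17.171321, 3.842306, 2.717682, 15.720000)
after step 2 (δ=-0.35, a=2.6): (15.022034, 4.812218, 2.287313, 16.110000)
after step 3 (δ=0.1, a=-0.3): (13.434968, 6.634495, 2.408543, 16.065000)
after step 4 (δ=0.47, a=0.1): (11.644194, 8.246954, 3.020578, 16.080000)
after step 5 (δ=-0.1, a=-3.5): (9.249834, 8.538129, 2.899574, 15.555000)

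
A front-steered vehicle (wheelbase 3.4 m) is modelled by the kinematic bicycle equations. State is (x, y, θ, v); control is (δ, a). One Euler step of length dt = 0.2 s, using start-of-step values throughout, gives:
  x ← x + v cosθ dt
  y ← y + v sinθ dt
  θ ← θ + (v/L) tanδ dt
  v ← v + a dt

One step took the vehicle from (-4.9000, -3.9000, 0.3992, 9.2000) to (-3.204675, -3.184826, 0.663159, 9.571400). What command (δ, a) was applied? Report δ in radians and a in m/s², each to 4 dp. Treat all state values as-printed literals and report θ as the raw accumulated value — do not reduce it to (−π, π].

δ = 0.4538, a = 1.8570

a = (v'−v)/dt = (0.371400)/0.2 = 1.8570
Δθ = θ'−θ = 0.263959;  (v·dt/L) = 9.2000·0.2/3.4 = 0.541176
tan δ = Δθ·L/(v·dt) = 0.487750  →  δ = 0.4538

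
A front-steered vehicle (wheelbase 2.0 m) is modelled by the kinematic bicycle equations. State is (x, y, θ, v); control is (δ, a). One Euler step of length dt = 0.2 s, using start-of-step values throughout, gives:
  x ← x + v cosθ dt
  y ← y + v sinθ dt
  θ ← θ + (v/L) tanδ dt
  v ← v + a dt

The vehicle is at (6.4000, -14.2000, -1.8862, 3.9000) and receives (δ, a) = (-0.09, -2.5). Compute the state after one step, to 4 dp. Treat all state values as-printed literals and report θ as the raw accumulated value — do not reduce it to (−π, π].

(6.1580, -14.9415, -1.9214, 3.4000)

x' = 6.4000 + 3.9000·cos(-1.8862)·0.2 = 6.1580
y' = -14.2000 + 3.9000·sin(-1.8862)·0.2 = -14.9415
θ' = -1.8862 + (3.9000/2.0)·tan(-0.09)·0.2 = -1.9214
v' = 3.9000 − 2.5000·0.2 = 3.4000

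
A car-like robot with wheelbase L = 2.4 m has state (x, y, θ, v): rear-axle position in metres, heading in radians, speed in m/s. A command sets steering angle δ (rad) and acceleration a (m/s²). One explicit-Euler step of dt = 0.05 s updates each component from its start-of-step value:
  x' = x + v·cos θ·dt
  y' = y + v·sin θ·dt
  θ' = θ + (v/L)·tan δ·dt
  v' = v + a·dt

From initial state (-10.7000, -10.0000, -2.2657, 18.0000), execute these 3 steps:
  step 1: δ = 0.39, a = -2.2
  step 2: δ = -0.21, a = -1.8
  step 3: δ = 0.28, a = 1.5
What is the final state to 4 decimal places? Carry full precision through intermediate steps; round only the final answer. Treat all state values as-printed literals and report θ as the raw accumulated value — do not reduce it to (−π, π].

after step 1 (δ=0.39, a=-2.2): (-11.276280, -10.691304, -2.111554, 17.890000)
after step 2 (δ=-0.21, a=-1.8): (-11.736756, -11.458175, -2.190994, 17.800000)
after step 3 (δ=0.28, a=1.5): (-12.254021, -12.182425, -2.084360, 17.875000)

(-12.2540, -12.1824, -2.0844, 17.8750)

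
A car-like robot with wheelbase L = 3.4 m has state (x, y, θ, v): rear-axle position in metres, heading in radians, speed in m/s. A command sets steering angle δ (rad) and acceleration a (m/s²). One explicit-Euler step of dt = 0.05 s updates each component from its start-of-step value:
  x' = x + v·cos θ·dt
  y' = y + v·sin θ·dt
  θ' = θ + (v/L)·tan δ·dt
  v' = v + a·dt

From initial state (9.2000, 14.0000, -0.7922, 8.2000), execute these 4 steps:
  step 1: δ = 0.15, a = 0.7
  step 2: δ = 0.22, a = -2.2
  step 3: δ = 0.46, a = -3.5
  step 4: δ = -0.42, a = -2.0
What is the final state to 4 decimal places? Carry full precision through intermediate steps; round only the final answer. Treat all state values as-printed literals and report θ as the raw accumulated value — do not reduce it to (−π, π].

after step 1 (δ=0.15, a=0.7): (9.487935, 13.708121, -0.773975, 8.235000)
after step 2 (δ=0.22, a=-2.2): (9.782393, 13.420315, -0.746894, 8.125000)
after step 3 (δ=0.46, a=-3.5): (10.080500, 13.144323, -0.687695, 7.950000)
after step 4 (δ=-0.42, a=-2.0): (10.387653, 12.892007, -0.739905, 7.850000)

(10.3877, 12.8920, -0.7399, 7.8500)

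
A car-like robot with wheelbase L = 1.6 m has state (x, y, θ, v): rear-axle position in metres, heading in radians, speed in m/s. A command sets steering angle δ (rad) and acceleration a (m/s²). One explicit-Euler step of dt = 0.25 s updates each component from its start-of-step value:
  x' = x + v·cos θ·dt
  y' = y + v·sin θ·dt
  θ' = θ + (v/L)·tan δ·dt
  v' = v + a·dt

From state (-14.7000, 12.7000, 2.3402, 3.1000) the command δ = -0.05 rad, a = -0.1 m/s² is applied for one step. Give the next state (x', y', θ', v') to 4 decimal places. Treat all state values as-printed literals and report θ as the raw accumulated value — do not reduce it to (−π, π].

x' = -14.7000 + 3.1000·cos(2.3402)·0.25 = -15.2392
y' = 12.7000 + 3.1000·sin(2.3402)·0.25 = 13.2567
θ' = 2.3402 + (3.1000/1.6)·tan(-0.05)·0.25 = 2.3160
v' = 3.1000 − 0.1000·0.25 = 3.0750

(-15.2392, 13.2567, 2.3160, 3.0750)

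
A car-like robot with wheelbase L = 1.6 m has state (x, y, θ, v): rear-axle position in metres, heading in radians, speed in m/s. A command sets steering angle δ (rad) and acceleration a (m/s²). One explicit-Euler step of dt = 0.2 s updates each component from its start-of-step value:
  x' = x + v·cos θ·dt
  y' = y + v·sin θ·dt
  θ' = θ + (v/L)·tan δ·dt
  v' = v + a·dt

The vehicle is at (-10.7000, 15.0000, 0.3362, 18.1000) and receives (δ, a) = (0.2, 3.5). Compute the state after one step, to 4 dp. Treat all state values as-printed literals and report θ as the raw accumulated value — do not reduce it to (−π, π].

(-7.2827, 16.1942, 0.7948, 18.8000)

x' = -10.7000 + 18.1000·cos(0.3362)·0.2 = -7.2827
y' = 15.0000 + 18.1000·sin(0.3362)·0.2 = 16.1942
θ' = 0.3362 + (18.1000/1.6)·tan(0.2)·0.2 = 0.7948
v' = 18.1000 + 3.5000·0.2 = 18.8000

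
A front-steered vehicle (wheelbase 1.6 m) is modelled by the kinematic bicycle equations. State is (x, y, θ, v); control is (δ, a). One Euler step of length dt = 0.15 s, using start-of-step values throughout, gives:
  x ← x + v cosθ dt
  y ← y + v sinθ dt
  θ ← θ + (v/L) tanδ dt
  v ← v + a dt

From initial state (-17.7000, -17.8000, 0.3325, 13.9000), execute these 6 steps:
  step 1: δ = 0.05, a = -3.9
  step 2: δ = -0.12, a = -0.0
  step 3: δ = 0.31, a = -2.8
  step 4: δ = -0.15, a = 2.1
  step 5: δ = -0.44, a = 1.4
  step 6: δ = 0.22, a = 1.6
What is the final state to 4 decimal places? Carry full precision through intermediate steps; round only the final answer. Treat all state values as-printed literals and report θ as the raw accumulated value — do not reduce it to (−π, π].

after step 1 (δ=0.05, a=-3.9): (-15.729197, -17.119441, 0.397711, 13.315000)
after step 2 (δ=-0.12, a=-0.0): (-13.887832, -16.345889, 0.247194, 13.315000)
after step 3 (δ=0.31, a=-2.8): (-11.951293, -15.857194, 0.647052, 12.895000)
after step 4 (δ=-0.15, a=2.1): (-10.408024, -14.691156, 0.464344, 13.210000)
after step 5 (δ=-0.44, a=1.4): (-8.636334, -13.803768, -0.118688, 13.420000)
after step 6 (δ=0.22, a=1.6): (-6.637496, -14.042126, 0.162653, 13.660000)

(-6.6375, -14.0421, 0.1627, 13.6600)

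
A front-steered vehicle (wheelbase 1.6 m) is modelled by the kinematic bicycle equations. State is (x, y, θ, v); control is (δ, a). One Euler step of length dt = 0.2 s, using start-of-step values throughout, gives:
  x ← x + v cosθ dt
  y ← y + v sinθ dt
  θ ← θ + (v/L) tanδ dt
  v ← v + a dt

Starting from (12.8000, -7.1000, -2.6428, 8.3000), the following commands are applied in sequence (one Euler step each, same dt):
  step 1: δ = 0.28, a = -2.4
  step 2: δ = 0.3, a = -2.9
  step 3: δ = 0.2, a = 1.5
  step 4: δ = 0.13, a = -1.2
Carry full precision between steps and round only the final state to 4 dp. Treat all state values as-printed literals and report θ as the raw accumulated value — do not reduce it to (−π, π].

(9.1639, -11.7490, -1.7354, 7.3000)

after step 1 (δ=0.28, a=-2.4): (11.342253, -7.894087, -2.344462, 7.820000)
after step 2 (δ=0.3, a=-2.9): (10.249389, -9.012900, -2.042086, 7.240000)
after step 3 (δ=0.2, a=1.5): (9.591945, -10.303044, -1.858634, 7.540000)
after step 4 (δ=0.13, a=-1.2): (9.163855, -11.749005, -1.735414, 7.300000)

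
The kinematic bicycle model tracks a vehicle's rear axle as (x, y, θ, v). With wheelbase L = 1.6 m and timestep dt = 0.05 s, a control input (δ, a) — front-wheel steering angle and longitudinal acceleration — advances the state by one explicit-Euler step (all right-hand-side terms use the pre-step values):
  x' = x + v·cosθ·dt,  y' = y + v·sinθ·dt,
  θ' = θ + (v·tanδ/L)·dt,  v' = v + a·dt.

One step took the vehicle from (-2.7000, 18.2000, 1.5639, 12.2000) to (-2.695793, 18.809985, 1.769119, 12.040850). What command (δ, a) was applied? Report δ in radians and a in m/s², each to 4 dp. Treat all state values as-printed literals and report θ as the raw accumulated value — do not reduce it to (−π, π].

δ = 0.4938, a = -3.1830

a = (v'−v)/dt = (-0.159150)/0.05 = -3.1830
Δθ = θ'−θ = 0.205219;  (v·dt/L) = 12.2000·0.05/1.6 = 0.381250
tan δ = Δθ·L/(v·dt) = 0.538279  →  δ = 0.4938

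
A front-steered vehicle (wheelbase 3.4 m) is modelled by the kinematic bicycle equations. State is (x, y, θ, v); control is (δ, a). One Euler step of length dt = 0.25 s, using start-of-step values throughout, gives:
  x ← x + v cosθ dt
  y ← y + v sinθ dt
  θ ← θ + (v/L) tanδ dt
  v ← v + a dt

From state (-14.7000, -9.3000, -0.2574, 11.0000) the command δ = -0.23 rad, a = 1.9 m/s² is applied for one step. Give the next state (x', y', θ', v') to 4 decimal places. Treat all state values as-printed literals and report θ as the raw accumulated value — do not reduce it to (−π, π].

x' = -14.7000 + 11.0000·cos(-0.2574)·0.25 = -12.0406
y' = -9.3000 + 11.0000·sin(-0.2574)·0.25 = -10.0001
θ' = -0.2574 + (11.0000/3.4)·tan(-0.23)·0.25 = -0.4468
v' = 11.0000 + 1.9000·0.25 = 11.4750

(-12.0406, -10.0001, -0.4468, 11.4750)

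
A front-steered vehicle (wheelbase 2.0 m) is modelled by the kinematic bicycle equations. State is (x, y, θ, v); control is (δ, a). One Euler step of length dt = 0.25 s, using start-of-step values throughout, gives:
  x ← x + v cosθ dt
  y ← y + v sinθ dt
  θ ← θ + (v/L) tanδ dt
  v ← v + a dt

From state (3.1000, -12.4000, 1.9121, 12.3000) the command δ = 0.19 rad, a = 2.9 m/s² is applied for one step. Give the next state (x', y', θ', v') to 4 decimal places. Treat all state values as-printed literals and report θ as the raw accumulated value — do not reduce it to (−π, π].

(2.0707, -9.5024, 2.2078, 13.0250)

x' = 3.1000 + 12.3000·cos(1.9121)·0.25 = 2.0707
y' = -12.4000 + 12.3000·sin(1.9121)·0.25 = -9.5024
θ' = 1.9121 + (12.3000/2.0)·tan(0.19)·0.25 = 2.2078
v' = 12.3000 + 2.9000·0.25 = 13.0250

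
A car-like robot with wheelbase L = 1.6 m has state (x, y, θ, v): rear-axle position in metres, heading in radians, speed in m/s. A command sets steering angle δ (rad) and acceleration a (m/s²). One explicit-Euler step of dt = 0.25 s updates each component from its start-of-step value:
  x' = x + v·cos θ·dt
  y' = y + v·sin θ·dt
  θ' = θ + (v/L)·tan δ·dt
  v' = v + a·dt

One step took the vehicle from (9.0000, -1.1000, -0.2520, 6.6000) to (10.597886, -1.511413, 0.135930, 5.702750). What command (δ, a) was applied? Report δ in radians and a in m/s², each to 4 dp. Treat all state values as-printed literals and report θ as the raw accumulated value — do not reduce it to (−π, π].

a = (v'−v)/dt = (-0.897250)/0.25 = -3.5890
Δθ = θ'−θ = 0.387930;  (v·dt/L) = 6.6000·0.25/1.6 = 1.031250
tan δ = Δθ·L/(v·dt) = 0.376175  →  δ = 0.3598

δ = 0.3598, a = -3.5890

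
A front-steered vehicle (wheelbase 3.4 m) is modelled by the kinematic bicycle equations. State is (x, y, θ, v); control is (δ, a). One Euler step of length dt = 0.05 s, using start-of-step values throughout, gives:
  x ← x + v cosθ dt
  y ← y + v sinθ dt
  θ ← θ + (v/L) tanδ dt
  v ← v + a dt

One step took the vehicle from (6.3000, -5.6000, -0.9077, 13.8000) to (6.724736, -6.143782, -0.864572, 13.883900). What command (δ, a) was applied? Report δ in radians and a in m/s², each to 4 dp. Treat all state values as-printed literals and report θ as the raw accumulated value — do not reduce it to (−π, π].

a = (v'−v)/dt = (0.083900)/0.05 = 1.6780
Δθ = θ'−θ = 0.043128;  (v·dt/L) = 13.8000·0.05/3.4 = 0.202941
tan δ = Δθ·L/(v·dt) = 0.212515  →  δ = 0.2094

δ = 0.2094, a = 1.6780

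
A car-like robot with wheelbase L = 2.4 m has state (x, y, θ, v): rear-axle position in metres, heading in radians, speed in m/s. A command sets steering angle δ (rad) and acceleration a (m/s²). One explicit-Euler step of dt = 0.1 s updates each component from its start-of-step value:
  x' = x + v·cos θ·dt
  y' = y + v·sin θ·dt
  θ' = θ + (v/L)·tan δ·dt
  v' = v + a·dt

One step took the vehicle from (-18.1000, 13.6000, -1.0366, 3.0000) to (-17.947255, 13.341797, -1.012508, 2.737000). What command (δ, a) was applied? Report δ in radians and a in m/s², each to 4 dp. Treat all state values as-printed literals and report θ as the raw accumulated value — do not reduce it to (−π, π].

a = (v'−v)/dt = (-0.263000)/0.1 = -2.6300
Δθ = θ'−θ = 0.024092;  (v·dt/L) = 3.0000·0.1/2.4 = 0.125000
tan δ = Δθ·L/(v·dt) = 0.192736  →  δ = 0.1904

δ = 0.1904, a = -2.6300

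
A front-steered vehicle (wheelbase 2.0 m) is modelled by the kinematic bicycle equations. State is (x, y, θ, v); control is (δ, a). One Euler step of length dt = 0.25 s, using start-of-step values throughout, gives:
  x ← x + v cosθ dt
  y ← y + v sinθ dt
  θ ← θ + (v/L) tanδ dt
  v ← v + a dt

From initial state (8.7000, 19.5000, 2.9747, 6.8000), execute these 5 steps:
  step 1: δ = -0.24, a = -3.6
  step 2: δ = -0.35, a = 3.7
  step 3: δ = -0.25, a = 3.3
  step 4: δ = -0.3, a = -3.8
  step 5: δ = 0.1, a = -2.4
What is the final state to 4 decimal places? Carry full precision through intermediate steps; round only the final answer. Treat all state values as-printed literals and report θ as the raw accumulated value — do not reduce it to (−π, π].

after step 1 (δ=-0.24, a=-3.6): (7.023620, 19.782402, 2.766691, 5.900000)
after step 2 (δ=-0.35, a=3.7): (5.651069, 20.322520, 2.497482, 6.825000)
after step 3 (δ=-0.25, a=3.3): (4.286693, 21.347101, 2.279644, 7.650000)
after step 4 (δ=-0.3, a=-3.8): (3.041733, 22.798904, 1.983841, 6.700000)
after step 5 (δ=0.1, a=-2.4): (2.369388, 24.333041, 2.067871, 6.100000)

(2.3694, 24.3330, 2.0679, 6.1000)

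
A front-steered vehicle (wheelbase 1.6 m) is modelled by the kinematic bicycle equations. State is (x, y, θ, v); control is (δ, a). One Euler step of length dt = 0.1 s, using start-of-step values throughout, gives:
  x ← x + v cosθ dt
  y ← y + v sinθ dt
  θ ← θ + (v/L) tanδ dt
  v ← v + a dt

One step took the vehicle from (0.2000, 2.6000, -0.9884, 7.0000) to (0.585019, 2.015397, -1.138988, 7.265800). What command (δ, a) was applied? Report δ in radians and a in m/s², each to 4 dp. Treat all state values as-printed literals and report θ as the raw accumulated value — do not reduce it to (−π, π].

a = (v'−v)/dt = (0.265800)/0.1 = 2.6580
Δθ = θ'−θ = -0.150588;  (v·dt/L) = 7.0000·0.1/1.6 = 0.437500
tan δ = Δθ·L/(v·dt) = -0.344201  →  δ = -0.3315

δ = -0.3315, a = 2.6580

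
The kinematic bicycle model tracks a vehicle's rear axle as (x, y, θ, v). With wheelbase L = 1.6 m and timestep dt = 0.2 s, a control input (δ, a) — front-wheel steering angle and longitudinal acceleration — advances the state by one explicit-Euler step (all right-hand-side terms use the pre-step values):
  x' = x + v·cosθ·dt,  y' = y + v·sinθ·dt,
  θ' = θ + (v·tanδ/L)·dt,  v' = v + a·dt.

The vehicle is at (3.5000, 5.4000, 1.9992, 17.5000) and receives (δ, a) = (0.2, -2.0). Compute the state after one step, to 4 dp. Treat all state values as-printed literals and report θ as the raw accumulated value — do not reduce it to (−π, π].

x' = 3.5000 + 17.5000·cos(1.9992)·0.2 = 2.0460
y' = 5.4000 + 17.5000·sin(1.9992)·0.2 = 8.5837
θ' = 1.9992 + (17.5000/1.6)·tan(0.2)·0.2 = 2.4426
v' = 17.5000 − 2.0000·0.2 = 17.1000

(2.0460, 8.5837, 2.4426, 17.1000)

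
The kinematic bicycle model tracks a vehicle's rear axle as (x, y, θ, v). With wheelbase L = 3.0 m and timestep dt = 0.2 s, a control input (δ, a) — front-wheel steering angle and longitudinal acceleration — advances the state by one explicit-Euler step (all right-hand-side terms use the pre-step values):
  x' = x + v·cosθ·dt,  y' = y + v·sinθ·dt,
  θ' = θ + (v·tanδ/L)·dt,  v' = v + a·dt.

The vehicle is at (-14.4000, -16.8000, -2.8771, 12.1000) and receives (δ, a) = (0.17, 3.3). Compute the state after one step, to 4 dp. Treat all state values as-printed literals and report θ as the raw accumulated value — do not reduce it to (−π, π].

(-16.7358, -17.4326, -2.7386, 12.7600)

x' = -14.4000 + 12.1000·cos(-2.8771)·0.2 = -16.7358
y' = -16.8000 + 12.1000·sin(-2.8771)·0.2 = -17.4326
θ' = -2.8771 + (12.1000/3.0)·tan(0.17)·0.2 = -2.7386
v' = 12.1000 + 3.3000·0.2 = 12.7600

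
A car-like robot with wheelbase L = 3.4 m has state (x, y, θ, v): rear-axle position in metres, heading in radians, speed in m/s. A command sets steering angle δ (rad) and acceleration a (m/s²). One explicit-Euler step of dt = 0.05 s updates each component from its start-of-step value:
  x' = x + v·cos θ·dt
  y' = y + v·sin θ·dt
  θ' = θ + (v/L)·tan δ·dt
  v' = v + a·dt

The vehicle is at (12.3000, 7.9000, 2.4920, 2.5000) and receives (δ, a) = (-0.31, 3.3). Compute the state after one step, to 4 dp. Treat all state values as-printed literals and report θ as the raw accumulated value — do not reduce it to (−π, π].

(12.2005, 7.9756, 2.4802, 2.6650)

x' = 12.3000 + 2.5000·cos(2.4920)·0.05 = 12.2005
y' = 7.9000 + 2.5000·sin(2.4920)·0.05 = 7.9756
θ' = 2.4920 + (2.5000/3.4)·tan(-0.31)·0.05 = 2.4802
v' = 2.5000 + 3.3000·0.05 = 2.6650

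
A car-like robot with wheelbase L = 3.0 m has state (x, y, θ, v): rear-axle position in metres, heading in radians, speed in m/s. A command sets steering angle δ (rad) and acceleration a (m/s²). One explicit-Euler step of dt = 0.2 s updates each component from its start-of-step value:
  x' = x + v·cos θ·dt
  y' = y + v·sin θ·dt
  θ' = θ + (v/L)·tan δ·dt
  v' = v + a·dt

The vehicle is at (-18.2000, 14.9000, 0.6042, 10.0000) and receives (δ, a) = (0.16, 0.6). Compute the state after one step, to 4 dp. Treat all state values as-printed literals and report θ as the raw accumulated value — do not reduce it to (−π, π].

x' = -18.2000 + 10.0000·cos(0.6042)·0.2 = -16.5541
y' = 14.9000 + 10.0000·sin(0.6042)·0.2 = 16.0362
θ' = 0.6042 + (10.0000/3.0)·tan(0.16)·0.2 = 0.7118
v' = 10.0000 + 0.6000·0.2 = 10.1200

(-16.5541, 16.0362, 0.7118, 10.1200)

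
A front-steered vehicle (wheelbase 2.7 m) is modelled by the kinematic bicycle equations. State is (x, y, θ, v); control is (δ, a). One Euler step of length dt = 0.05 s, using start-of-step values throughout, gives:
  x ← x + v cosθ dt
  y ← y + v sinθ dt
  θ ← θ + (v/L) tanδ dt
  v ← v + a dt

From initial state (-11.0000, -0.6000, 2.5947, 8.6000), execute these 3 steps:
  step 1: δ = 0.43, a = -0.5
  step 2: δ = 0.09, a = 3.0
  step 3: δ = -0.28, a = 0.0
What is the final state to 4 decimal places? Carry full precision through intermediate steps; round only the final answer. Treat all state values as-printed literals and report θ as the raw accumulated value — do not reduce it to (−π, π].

after step 1 (δ=0.43, a=-0.5): (-11.367282, -0.376385, 2.667740, 8.575000)
after step 2 (δ=0.09, a=3.0): (-11.748791, -0.180738, 2.682070, 8.725000)
after step 3 (δ=-0.28, a=0.0): (-12.139786, 0.012747, 2.635609, 8.725000)

(-12.1398, 0.0127, 2.6356, 8.7250)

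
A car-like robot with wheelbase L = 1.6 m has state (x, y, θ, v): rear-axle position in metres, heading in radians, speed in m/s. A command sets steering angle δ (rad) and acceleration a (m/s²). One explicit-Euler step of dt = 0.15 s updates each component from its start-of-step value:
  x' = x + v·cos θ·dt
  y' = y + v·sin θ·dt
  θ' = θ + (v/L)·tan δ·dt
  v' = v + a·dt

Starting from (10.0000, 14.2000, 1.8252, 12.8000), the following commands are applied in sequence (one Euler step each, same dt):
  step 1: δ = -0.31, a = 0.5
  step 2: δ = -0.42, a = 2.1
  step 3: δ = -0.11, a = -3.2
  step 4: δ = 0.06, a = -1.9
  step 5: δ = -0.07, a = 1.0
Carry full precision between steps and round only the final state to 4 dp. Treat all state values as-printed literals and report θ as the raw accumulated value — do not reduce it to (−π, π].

after step 1 (δ=-0.31, a=0.5): (9.516797, 16.058202, 1.440807, 12.875000)
after step 2 (δ=-0.42, a=2.1): (9.767132, 17.973159, 0.901780, 13.190000)
after step 3 (δ=-0.11, a=-3.2): (10.994227, 19.525158, 0.765207, 12.710000)
after step 4 (δ=0.06, a=-1.9): (12.369269, 20.845764, 0.836786, 12.425000)
after step 5 (δ=-0.07, a=1.0): (13.617707, 22.229588, 0.755114, 12.575000)

(13.6177, 22.2296, 0.7551, 12.5750)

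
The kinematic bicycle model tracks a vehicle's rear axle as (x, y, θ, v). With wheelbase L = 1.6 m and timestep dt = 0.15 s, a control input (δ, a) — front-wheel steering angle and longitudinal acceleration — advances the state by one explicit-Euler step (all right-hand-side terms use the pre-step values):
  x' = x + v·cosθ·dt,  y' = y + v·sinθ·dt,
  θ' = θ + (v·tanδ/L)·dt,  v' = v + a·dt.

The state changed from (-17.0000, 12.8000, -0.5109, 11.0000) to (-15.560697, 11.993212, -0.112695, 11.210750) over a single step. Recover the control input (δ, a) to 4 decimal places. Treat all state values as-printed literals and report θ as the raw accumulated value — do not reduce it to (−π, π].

δ = 0.3685, a = 1.4050

a = (v'−v)/dt = (0.210750)/0.15 = 1.4050
Δθ = θ'−θ = 0.398205;  (v·dt/L) = 11.0000·0.15/1.6 = 1.031250
tan δ = Δθ·L/(v·dt) = 0.386138  →  δ = 0.3685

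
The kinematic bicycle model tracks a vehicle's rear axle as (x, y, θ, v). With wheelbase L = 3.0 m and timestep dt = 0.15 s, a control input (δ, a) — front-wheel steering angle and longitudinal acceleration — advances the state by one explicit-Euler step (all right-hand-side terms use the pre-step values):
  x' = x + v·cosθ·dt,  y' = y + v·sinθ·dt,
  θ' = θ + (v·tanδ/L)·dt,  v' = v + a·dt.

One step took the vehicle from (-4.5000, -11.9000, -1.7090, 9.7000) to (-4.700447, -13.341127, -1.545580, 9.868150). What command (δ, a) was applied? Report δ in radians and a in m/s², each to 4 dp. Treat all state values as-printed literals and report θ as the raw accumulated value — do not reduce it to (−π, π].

a = (v'−v)/dt = (0.168150)/0.15 = 1.1210
Δθ = θ'−θ = 0.163420;  (v·dt/L) = 9.7000·0.15/3.0 = 0.485000
tan δ = Δθ·L/(v·dt) = 0.336948  →  δ = 0.3250

δ = 0.3250, a = 1.1210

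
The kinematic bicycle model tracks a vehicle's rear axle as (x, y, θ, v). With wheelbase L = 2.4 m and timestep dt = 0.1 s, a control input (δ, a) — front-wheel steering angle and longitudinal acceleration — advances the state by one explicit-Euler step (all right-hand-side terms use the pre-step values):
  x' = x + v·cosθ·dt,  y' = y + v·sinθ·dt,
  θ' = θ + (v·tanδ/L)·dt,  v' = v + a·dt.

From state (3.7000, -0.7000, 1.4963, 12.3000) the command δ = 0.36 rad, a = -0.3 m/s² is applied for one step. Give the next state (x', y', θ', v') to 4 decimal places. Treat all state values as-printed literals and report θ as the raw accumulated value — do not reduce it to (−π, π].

x' = 3.7000 + 12.3000·cos(1.4963)·0.1 = 3.7915
y' = -0.7000 + 12.3000·sin(1.4963)·0.1 = 0.5266
θ' = 1.4963 + (12.3000/2.4)·tan(0.36)·0.1 = 1.6892
v' = 12.3000 − 0.3000·0.1 = 12.2700

(3.7915, 0.5266, 1.6892, 12.2700)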